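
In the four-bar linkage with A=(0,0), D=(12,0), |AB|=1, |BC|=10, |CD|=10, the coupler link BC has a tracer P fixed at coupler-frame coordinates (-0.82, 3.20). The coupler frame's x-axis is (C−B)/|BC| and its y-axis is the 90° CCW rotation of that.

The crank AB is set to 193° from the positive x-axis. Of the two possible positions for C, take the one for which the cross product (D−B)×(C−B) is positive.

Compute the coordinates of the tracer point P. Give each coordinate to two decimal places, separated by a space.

A=(0,0), D=(12.00,0)
B = A + 1.00·(cos193°, sin193°) = (-0.9744, -0.2250)
|BD| = 12.9763
circle(B,10.00) ∩ circle(D,10.00): a=6.4882, h=7.6095
  candidates: C₊=(5.3809,7.4958) cross=98.743; C₋=(5.6447,-7.7208) cross=-98.743
  mode + wants cross > 0 → take C=(5.3809,7.4958) (cross=98.743)
ex = (C−B)/|BC| = (0.6355,0.7721); ey = (-0.7721,0.6355)
P = B + -0.82·ex + 3.20·ey = (-3.9662,1.1756)

-3.97 1.18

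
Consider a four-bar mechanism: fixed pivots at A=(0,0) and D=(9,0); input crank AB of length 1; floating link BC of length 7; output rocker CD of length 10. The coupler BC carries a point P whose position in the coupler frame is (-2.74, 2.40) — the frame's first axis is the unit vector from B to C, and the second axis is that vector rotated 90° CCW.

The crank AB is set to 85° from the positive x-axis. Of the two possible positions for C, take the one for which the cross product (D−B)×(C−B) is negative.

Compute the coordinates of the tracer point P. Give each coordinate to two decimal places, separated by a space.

A=(0,0), D=(9.00,0)
B = A + 1.00·(cos85°, sin85°) = (0.0872, 0.9962)
|BD| = 8.9683
circle(B,7.00) ∩ circle(D,10.00): a=1.6408, h=6.8050
  candidates: C₊=(2.4737,7.5768) cross=61.029; C₋=(0.9619,-5.9489) cross=-61.029
  mode - wants cross < 0 → take C=(0.9619,-5.9489) (cross=-61.029)
ex = (C−B)/|BC| = (0.1250,-0.9922); ey = (0.9922,0.1250)
P = B + -2.74·ex + 2.40·ey = (2.1259,4.0146)

2.13 4.01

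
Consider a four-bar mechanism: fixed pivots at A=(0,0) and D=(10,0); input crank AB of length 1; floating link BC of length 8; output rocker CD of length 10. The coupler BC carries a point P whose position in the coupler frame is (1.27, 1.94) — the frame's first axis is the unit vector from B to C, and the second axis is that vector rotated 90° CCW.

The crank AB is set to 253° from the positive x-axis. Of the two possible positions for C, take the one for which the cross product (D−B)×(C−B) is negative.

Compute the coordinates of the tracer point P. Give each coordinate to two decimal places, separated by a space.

2.02 -1.06

A=(0,0), D=(10.00,0)
B = A + 1.00·(cos253°, sin253°) = (-0.2924, -0.9563)
|BD| = 10.3367
circle(B,8.00) ∩ circle(D,10.00): a=3.4270, h=7.2288
  candidates: C₊=(2.4511,6.5586) cross=74.722; C₋=(3.7887,-7.8371) cross=-74.722
  mode - wants cross < 0 → take C=(3.7887,-7.8371) (cross=-74.722)
ex = (C−B)/|BC| = (0.5101,-0.8601); ey = (0.8601,0.5101)
P = B + 1.27·ex + 1.94·ey = (2.0241,-1.0590)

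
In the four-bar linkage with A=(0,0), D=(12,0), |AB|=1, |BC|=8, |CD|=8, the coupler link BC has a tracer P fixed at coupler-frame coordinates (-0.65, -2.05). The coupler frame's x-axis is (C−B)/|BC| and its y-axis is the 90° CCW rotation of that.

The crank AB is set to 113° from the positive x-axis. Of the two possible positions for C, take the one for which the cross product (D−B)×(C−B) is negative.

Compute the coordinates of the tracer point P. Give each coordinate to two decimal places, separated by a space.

A=(0,0), D=(12.00,0)
B = A + 1.00·(cos113°, sin113°) = (-0.3907, 0.9205)
|BD| = 12.4249
circle(B,8.00) ∩ circle(D,8.00): a=6.2124, h=5.0404
  candidates: C₊=(6.1781,5.4868) cross=62.626; C₋=(5.4312,-4.5663) cross=-62.626
  mode - wants cross < 0 → take C=(5.4312,-4.5663) (cross=-62.626)
ex = (C−B)/|BC| = (0.7277,-0.6858); ey = (0.6858,0.7277)
P = B + -0.65·ex + -2.05·ey = (-2.2698,-0.1256)

-2.27 -0.13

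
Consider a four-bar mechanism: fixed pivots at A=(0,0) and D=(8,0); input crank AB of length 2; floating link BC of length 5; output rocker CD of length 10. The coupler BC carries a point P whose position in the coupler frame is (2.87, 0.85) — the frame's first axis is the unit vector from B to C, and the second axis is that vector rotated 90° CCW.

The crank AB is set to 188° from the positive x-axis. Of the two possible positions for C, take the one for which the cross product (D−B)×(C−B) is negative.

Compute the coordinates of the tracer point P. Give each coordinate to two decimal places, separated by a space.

A=(0,0), D=(8.00,0)
B = A + 2.00·(cos188°, sin188°) = (-1.9805, -0.2783)
|BD| = 9.9844
circle(B,5.00) ∩ circle(D,10.00): a=1.2364, h=4.8447
  candidates: C₊=(-0.8797,4.5990) cross=48.372; C₋=(-0.6096,-5.0867) cross=-48.372
  mode - wants cross < 0 → take C=(-0.6096,-5.0867) (cross=-48.372)
ex = (C−B)/|BC| = (0.2742,-0.9617); ey = (0.9617,0.2742)
P = B + 2.87·ex + 0.85·ey = (-0.3762,-2.8053)

-0.38 -2.81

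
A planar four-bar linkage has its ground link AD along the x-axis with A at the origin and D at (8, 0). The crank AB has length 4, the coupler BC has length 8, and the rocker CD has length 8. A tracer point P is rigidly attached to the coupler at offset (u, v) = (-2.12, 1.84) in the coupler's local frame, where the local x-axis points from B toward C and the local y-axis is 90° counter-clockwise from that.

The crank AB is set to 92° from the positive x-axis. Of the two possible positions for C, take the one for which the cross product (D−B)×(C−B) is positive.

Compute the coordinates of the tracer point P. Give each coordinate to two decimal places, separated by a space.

A=(0,0), D=(8.00,0)
B = A + 4.00·(cos92°, sin92°) = (-0.1396, 3.9976)
|BD| = 9.0683
circle(B,8.00) ∩ circle(D,8.00): a=4.5341, h=6.5910
  candidates: C₊=(6.8357,7.9148) cross=59.769; C₋=(1.0247,-3.9173) cross=-59.769
  mode + wants cross > 0 → take C=(6.8357,7.9148) (cross=59.769)
ex = (C−B)/|BC| = (0.8719,0.4897); ey = (-0.4897,0.8719)
P = B + -2.12·ex + 1.84·ey = (-2.8890,4.5638)

-2.89 4.56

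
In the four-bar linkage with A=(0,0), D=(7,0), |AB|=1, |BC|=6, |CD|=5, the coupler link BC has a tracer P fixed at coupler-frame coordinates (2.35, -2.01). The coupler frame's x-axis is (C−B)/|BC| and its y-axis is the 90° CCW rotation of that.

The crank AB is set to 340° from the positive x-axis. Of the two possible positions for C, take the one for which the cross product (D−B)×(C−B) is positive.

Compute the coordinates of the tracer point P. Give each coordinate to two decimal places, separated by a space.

A=(0,0), D=(7.00,0)
B = A + 1.00·(cos340°, sin340°) = (0.9397, -0.3420)
|BD| = 6.0700
circle(B,6.00) ∩ circle(D,5.00): a=3.9411, h=4.5241
  candidates: C₊=(4.6196,4.3970) cross=27.461; C₋=(5.1294,-4.6369) cross=-27.461
  mode + wants cross > 0 → take C=(4.6196,4.3970) (cross=27.461)
ex = (C−B)/|BC| = (0.6133,0.7898); ey = (-0.7898,0.6133)
P = B + 2.35·ex + -2.01·ey = (3.9686,0.2813)

3.97 0.28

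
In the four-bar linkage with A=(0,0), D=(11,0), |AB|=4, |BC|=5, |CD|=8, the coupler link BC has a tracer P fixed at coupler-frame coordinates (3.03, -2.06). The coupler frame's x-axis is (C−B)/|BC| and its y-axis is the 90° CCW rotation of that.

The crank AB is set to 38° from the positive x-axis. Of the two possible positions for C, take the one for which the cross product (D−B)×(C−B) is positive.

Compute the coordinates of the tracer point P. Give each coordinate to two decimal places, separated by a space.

A=(0,0), D=(11.00,0)
B = A + 4.00·(cos38°, sin38°) = (3.1520, 2.4626)
|BD| = 8.2253
circle(B,5.00) ∩ circle(D,8.00): a=1.7419, h=4.6868
  candidates: C₊=(6.2172,6.4129) cross=38.550; C₋=(3.4108,-2.5307) cross=-38.550
  mode + wants cross > 0 → take C=(6.2172,6.4129) (cross=38.550)
ex = (C−B)/|BC| = (0.6130,0.7901); ey = (-0.7901,0.6130)
P = B + 3.03·ex + -2.06·ey = (6.6371,3.5936)

6.64 3.59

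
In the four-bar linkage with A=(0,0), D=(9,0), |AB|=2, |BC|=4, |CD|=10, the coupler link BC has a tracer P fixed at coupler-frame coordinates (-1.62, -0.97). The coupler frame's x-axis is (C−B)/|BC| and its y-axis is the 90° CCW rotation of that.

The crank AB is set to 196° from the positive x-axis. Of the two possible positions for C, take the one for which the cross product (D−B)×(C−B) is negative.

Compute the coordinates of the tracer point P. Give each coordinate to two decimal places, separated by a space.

A=(0,0), D=(9.00,0)
B = A + 2.00·(cos196°, sin196°) = (-1.9225, -0.5513)
|BD| = 10.9364
circle(B,4.00) ∩ circle(D,10.00): a=1.6278, h=3.6538
  candidates: C₊=(-0.4809,3.1799) cross=39.959; C₋=(-0.1126,-4.1184) cross=-39.959
  mode - wants cross < 0 → take C=(-0.1126,-4.1184) (cross=-39.959)
ex = (C−B)/|BC| = (0.4525,-0.8918); ey = (0.8918,0.4525)
P = B + -1.62·ex + -0.97·ey = (-3.5206,0.4545)

-3.52 0.45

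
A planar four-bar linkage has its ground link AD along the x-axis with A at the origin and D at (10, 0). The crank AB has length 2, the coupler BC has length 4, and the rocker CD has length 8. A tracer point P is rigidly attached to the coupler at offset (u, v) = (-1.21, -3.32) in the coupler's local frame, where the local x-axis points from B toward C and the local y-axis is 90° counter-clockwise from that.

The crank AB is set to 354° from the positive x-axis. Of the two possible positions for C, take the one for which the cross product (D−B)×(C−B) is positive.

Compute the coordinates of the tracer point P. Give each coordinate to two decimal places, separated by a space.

A=(0,0), D=(10.00,0)
B = A + 2.00·(cos354°, sin354°) = (1.9890, -0.2091)
|BD| = 8.0137
circle(B,4.00) ∩ circle(D,8.00): a=1.0120, h=3.8699
  candidates: C₊=(2.8997,3.6859) cross=31.012; C₋=(3.1016,-4.0512) cross=-31.012
  mode + wants cross > 0 → take C=(2.8997,3.6859) (cross=31.012)
ex = (C−B)/|BC| = (0.2277,0.9737); ey = (-0.9737,0.2277)
P = B + -1.21·ex + -3.32·ey = (4.9464,-2.1431)

4.95 -2.14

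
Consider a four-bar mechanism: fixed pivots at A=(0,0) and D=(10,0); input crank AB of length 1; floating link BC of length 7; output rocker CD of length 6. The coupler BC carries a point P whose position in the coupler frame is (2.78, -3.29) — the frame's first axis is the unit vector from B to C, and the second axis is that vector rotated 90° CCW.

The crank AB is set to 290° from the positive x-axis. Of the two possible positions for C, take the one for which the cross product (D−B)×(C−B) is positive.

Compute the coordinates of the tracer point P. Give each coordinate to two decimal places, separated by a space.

4.62 -1.41

A=(0,0), D=(10.00,0)
B = A + 1.00·(cos290°, sin290°) = (0.3420, -0.9397)
|BD| = 9.7036
circle(B,7.00) ∩ circle(D,6.00): a=5.5216, h=4.3025
  candidates: C₊=(5.4211,3.8773) cross=41.750; C₋=(6.2544,-4.6872) cross=-41.750
  mode + wants cross > 0 → take C=(5.4211,3.8773) (cross=41.750)
ex = (C−B)/|BC| = (0.7256,0.6881); ey = (-0.6881,0.7256)
P = B + 2.78·ex + -3.29·ey = (4.6231,-1.4138)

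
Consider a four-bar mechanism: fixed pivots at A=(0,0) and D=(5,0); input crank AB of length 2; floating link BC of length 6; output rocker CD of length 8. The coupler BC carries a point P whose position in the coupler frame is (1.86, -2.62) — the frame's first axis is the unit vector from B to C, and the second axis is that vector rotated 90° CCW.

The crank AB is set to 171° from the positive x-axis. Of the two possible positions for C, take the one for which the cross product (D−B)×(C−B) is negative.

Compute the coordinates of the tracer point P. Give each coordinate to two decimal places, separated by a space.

-4.16 -2.04

A=(0,0), D=(5.00,0)
B = A + 2.00·(cos171°, sin171°) = (-1.9754, 0.3129)
|BD| = 6.9824
circle(B,6.00) ∩ circle(D,8.00): a=1.4862, h=5.8130
  candidates: C₊=(-0.2302,6.0535) cross=40.589; C₋=(-0.7512,-5.5609) cross=-40.589
  mode - wants cross < 0 → take C=(-0.7512,-5.5609) (cross=-40.589)
ex = (C−B)/|BC| = (0.2040,-0.9790); ey = (0.9790,0.2040)
P = B + 1.86·ex + -2.62·ey = (-4.1608,-2.0426)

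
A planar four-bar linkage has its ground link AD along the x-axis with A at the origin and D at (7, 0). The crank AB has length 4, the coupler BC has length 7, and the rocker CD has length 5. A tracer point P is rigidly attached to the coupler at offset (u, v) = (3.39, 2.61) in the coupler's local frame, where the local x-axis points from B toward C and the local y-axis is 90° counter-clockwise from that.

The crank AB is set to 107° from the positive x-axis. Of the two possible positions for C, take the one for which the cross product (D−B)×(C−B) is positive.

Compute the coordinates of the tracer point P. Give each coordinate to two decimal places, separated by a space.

A=(0,0), D=(7.00,0)
B = A + 4.00·(cos107°, sin107°) = (-1.1695, 3.8252)
|BD| = 9.0207
circle(B,7.00) ∩ circle(D,5.00): a=5.8406, h=3.8584
  candidates: C₊=(5.7562,4.8428) cross=34.805; C₋=(2.4839,-2.1458) cross=-34.805
  mode + wants cross > 0 → take C=(5.7562,4.8428) (cross=34.805)
ex = (C−B)/|BC| = (0.9894,0.1454); ey = (-0.1454,0.9894)
P = B + 3.39·ex + 2.61·ey = (1.8051,6.9003)

1.81 6.90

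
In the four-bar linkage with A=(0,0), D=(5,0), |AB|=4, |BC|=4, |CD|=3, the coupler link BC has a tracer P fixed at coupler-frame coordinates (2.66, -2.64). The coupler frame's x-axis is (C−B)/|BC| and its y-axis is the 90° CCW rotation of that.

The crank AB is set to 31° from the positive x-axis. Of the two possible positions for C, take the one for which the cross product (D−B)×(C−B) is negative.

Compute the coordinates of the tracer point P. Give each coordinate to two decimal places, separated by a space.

0.32 -0.03

A=(0,0), D=(5.00,0)
B = A + 4.00·(cos31°, sin31°) = (3.4287, 2.0602)
|BD| = 2.5910
circle(B,4.00) ∩ circle(D,3.00): a=2.6463, h=2.9995
  candidates: C₊=(7.4185,1.7751) cross=7.772; C₋=(2.6486,-1.8630) cross=-7.772
  mode - wants cross < 0 → take C=(2.6486,-1.8630) (cross=-7.772)
ex = (C−B)/|BC| = (-0.1950,-0.9808); ey = (0.9808,-0.1950)
P = B + 2.66·ex + -2.64·ey = (0.3206,-0.0339)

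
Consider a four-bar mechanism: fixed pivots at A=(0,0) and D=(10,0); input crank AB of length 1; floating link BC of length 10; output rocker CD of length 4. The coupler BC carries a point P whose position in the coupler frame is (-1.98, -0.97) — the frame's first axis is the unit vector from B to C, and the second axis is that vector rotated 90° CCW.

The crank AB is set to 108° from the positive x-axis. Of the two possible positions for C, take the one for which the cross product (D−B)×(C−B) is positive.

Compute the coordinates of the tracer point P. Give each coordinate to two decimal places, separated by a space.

A=(0,0), D=(10.00,0)
B = A + 1.00·(cos108°, sin108°) = (-0.3090, 0.9511)
|BD| = 10.3528
circle(B,10.00) ∩ circle(D,4.00): a=9.2333, h=3.8401
  candidates: C₊=(9.2380,3.9267) cross=39.756; C₋=(8.5324,-3.7211) cross=-39.756
  mode + wants cross > 0 → take C=(9.2380,3.9267) (cross=39.756)
ex = (C−B)/|BC| = (0.9547,0.2976); ey = (-0.2976,0.9547)
P = B + -1.98·ex + -0.97·ey = (-1.9107,-0.5642)

-1.91 -0.56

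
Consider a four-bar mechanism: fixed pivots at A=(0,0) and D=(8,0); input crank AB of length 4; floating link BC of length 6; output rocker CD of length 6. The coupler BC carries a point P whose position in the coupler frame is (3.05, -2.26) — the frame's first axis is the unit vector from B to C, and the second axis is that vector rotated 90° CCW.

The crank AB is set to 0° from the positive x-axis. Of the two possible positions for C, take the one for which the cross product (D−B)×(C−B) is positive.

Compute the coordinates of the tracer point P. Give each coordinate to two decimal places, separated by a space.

A=(0,0), D=(8.00,0)
B = A + 4.00·(cos0°, sin0°) = (4.0000, 0.0000)
|BD| = 4.0000
circle(B,6.00) ∩ circle(D,6.00): a=2.0000, h=5.6569
  candidates: C₊=(6.0000,5.6569) cross=22.627; C₋=(6.0000,-5.6569) cross=-22.627
  mode + wants cross > 0 → take C=(6.0000,5.6569) (cross=22.627)
ex = (C−B)/|BC| = (0.3333,0.9428); ey = (-0.9428,0.3333)
P = B + 3.05·ex + -2.26·ey = (7.1474,2.1222)

7.15 2.12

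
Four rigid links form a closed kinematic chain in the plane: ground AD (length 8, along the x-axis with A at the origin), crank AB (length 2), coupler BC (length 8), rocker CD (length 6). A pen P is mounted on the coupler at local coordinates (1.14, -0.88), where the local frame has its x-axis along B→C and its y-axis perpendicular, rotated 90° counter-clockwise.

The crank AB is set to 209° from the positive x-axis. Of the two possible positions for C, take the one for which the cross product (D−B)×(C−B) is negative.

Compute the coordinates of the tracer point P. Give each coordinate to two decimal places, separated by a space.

A=(0,0), D=(8.00,0)
B = A + 2.00·(cos209°, sin209°) = (-1.7492, -0.9696)
|BD| = 9.7973
circle(B,8.00) ∩ circle(D,6.00): a=6.3276, h=4.8950
  candidates: C₊=(4.0629,4.5276) cross=47.958; C₋=(5.0318,-5.2144) cross=-47.958
  mode - wants cross < 0 → take C=(5.0318,-5.2144) (cross=-47.958)
ex = (C−B)/|BC| = (0.8476,-0.5306); ey = (0.5306,0.8476)
P = B + 1.14·ex + -0.88·ey = (-1.2499,-2.3204)

-1.25 -2.32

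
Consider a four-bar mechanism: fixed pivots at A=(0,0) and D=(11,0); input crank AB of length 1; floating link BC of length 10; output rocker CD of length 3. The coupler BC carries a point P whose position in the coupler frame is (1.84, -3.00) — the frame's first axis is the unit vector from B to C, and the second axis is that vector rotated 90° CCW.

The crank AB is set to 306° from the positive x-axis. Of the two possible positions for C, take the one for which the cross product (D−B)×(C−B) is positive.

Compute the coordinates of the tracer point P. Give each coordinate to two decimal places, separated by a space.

A=(0,0), D=(11.00,0)
B = A + 1.00·(cos306°, sin306°) = (0.5878, -0.8090)
|BD| = 10.4436
circle(B,10.00) ∩ circle(D,3.00): a=9.5785, h=2.8726
  candidates: C₊=(9.9150,2.7969) cross=30.000; C₋=(10.3601,-2.9310) cross=-30.000
  mode + wants cross > 0 → take C=(9.9150,2.7969) (cross=30.000)
ex = (C−B)/|BC| = (0.9327,0.3606); ey = (-0.3606,0.9327)
P = B + 1.84·ex + -3.00·ey = (3.3858,-2.9437)

3.39 -2.94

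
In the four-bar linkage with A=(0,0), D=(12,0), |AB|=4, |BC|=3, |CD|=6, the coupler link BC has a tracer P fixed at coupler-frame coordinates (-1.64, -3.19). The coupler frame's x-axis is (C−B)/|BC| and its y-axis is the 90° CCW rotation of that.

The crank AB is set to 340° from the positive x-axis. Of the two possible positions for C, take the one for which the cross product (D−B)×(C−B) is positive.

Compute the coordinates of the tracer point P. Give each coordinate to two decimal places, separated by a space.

4.60 -4.85

A=(0,0), D=(12.00,0)
B = A + 4.00·(cos340°, sin340°) = (3.7588, -1.3681)
|BD| = 8.3540
circle(B,3.00) ∩ circle(D,6.00): a=2.5610, h=1.5624
  candidates: C₊=(6.0293,0.5927) cross=13.053; C₋=(6.5411,-2.4900) cross=-13.053
  mode + wants cross > 0 → take C=(6.0293,0.5927) (cross=13.053)
ex = (C−B)/|BC| = (0.7569,0.6536); ey = (-0.6536,0.7569)
P = B + -1.64·ex + -3.19·ey = (4.6024,-4.8543)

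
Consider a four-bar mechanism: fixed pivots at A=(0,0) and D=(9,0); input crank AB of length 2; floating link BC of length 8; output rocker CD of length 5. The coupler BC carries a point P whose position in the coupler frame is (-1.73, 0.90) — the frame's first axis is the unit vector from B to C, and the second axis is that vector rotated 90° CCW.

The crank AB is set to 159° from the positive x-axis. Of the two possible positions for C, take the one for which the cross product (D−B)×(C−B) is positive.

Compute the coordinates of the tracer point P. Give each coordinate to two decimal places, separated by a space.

A=(0,0), D=(9.00,0)
B = A + 2.00·(cos159°, sin159°) = (-1.8672, 0.7167)
|BD| = 10.8908
circle(B,8.00) ∩ circle(D,5.00): a=7.2359, h=3.4120
  candidates: C₊=(5.5776,3.6452) cross=37.159; C₋=(5.1285,-3.1641) cross=-37.159
  mode + wants cross > 0 → take C=(5.5776,3.6452) (cross=37.159)
ex = (C−B)/|BC| = (0.9306,0.3661); ey = (-0.3661,0.9306)
P = B + -1.73·ex + 0.90·ey = (-3.8065,0.9210)

-3.81 0.92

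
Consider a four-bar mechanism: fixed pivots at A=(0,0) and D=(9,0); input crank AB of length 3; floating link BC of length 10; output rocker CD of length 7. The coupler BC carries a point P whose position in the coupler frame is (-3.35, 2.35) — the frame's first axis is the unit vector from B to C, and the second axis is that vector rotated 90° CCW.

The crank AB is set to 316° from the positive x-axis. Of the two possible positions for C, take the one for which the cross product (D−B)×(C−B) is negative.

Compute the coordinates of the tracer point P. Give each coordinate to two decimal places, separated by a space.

A=(0,0), D=(9.00,0)
B = A + 3.00·(cos316°, sin316°) = (2.1580, -2.0840)
|BD| = 7.1523
circle(B,10.00) ∩ circle(D,7.00): a=7.1414, h=7.0000
  candidates: C₊=(6.9500,6.6931) cross=50.066; C₋=(11.0292,-6.6994) cross=-50.066
  mode - wants cross < 0 → take C=(11.0292,-6.6994) (cross=-50.066)
ex = (C−B)/|BC| = (0.8871,-0.4615); ey = (0.4615,0.8871)
P = B + -3.35·ex + 2.35·ey = (0.2708,1.5469)

0.27 1.55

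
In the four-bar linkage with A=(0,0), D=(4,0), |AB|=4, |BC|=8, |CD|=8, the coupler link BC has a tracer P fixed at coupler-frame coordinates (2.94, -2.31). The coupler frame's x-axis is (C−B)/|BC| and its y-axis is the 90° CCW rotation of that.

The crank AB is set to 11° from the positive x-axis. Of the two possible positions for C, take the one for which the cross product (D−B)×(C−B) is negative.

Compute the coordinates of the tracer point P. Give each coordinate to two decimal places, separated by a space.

A=(0,0), D=(4.00,0)
B = A + 4.00·(cos11°, sin11°) = (3.9265, 0.7632)
|BD| = 0.7668
circle(B,8.00) ∩ circle(D,8.00): a=0.3834, h=7.9908
  candidates: C₊=(11.9173,1.1475) cross=6.127; C₋=(-3.9908,-0.3843) cross=-6.127
  mode - wants cross < 0 → take C=(-3.9908,-0.3843) (cross=-6.127)
ex = (C−B)/|BC| = (-0.9897,-0.1434); ey = (0.1434,-0.9897)
P = B + 2.94·ex + -2.31·ey = (0.6856,2.6276)

0.69 2.63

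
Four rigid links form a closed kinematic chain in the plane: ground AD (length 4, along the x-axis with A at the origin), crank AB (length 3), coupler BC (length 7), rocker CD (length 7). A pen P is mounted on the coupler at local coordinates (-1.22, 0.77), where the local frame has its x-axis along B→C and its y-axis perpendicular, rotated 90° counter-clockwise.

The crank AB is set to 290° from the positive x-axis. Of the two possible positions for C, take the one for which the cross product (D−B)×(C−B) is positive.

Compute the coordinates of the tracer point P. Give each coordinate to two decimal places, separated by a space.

A=(0,0), D=(4.00,0)
B = A + 3.00·(cos290°, sin290°) = (1.0261, -2.8191)
|BD| = 4.0977
circle(B,7.00) ∩ circle(D,7.00): a=2.0489, h=6.6934
  candidates: C₊=(-2.0918,3.4482) cross=27.428; C₋=(7.1178,-6.2673) cross=-27.428
  mode + wants cross > 0 → take C=(-2.0918,3.4482) (cross=27.428)
ex = (C−B)/|BC| = (-0.4454,0.8953); ey = (-0.8953,-0.4454)
P = B + -1.22·ex + 0.77·ey = (0.8801,-4.2543)

0.88 -4.25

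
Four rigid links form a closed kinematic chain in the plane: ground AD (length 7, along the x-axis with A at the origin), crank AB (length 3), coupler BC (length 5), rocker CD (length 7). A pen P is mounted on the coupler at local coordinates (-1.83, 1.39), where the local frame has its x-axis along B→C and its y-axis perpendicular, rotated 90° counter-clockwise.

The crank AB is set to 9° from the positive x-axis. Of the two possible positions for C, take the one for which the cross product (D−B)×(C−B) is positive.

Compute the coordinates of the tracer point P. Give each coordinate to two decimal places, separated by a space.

1.70 -1.45

A=(0,0), D=(7.00,0)
B = A + 3.00·(cos9°, sin9°) = (2.9631, 0.4693)
|BD| = 4.0641
circle(B,5.00) ∩ circle(D,7.00): a=-0.9206, h=4.9145
  candidates: C₊=(2.6161,5.4573) cross=19.973; C₋=(1.4811,-4.3060) cross=-19.973
  mode + wants cross > 0 → take C=(2.6161,5.4573) (cross=19.973)
ex = (C−B)/|BC| = (-0.0694,0.9976); ey = (-0.9976,-0.0694)
P = B + -1.83·ex + 1.39·ey = (1.7034,-1.4527)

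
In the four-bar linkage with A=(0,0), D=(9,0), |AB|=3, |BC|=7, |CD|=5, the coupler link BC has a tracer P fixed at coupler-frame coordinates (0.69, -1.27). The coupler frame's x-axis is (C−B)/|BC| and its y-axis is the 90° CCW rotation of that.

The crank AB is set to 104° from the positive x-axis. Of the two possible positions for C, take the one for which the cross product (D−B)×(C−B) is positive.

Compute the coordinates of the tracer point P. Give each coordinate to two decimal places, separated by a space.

A=(0,0), D=(9.00,0)
B = A + 3.00·(cos104°, sin104°) = (-0.7258, 2.9109)
|BD| = 10.1520
circle(B,7.00) ∩ circle(D,5.00): a=6.2580, h=3.1364
  candidates: C₊=(6.1688,4.1212) cross=31.841; C₋=(4.3702,-1.8882) cross=-31.841
  mode + wants cross > 0 → take C=(6.1688,4.1212) (cross=31.841)
ex = (C−B)/|BC| = (0.9849,0.1729); ey = (-0.1729,0.9849)
P = B + 0.69·ex + -1.27·ey = (0.1734,1.7793)

0.17 1.78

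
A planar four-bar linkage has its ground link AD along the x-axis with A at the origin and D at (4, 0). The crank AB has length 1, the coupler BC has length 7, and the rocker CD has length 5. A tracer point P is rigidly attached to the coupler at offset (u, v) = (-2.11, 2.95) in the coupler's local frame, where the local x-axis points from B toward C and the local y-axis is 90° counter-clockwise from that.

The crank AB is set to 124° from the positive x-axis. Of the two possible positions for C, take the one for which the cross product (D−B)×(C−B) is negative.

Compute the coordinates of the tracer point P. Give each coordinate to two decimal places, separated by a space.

A=(0,0), D=(4.00,0)
B = A + 1.00·(cos124°, sin124°) = (-0.5592, 0.8290)
|BD| = 4.6340
circle(B,7.00) ∩ circle(D,5.00): a=4.9066, h=4.9926
  candidates: C₊=(5.1614,4.8632) cross=23.135; C₋=(3.3750,-4.9608) cross=-23.135
  mode - wants cross < 0 → take C=(3.3750,-4.9608) (cross=-23.135)
ex = (C−B)/|BC| = (0.5620,-0.8271); ey = (0.8271,0.5620)
P = B + -2.11·ex + 2.95·ey = (0.6949,4.2322)

0.69 4.23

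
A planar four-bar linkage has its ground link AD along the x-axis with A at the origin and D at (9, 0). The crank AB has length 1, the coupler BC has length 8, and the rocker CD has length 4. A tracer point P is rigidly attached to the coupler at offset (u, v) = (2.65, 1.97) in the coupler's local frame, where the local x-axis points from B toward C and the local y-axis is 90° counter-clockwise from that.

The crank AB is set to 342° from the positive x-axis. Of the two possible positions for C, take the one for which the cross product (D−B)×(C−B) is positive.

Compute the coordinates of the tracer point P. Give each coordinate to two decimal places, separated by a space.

A=(0,0), D=(9.00,0)
B = A + 1.00·(cos342°, sin342°) = (0.9511, -0.3090)
|BD| = 8.0549
circle(B,8.00) ∩ circle(D,4.00): a=7.0070, h=3.8603
  candidates: C₊=(7.8048,3.8173) cross=31.094; C₋=(8.1010,-3.8977) cross=-31.094
  mode + wants cross > 0 → take C=(7.8048,3.8173) (cross=31.094)
ex = (C−B)/|BC| = (0.8567,0.5158); ey = (-0.5158,0.8567)
P = B + 2.65·ex + 1.97·ey = (2.2053,2.7455)

2.21 2.75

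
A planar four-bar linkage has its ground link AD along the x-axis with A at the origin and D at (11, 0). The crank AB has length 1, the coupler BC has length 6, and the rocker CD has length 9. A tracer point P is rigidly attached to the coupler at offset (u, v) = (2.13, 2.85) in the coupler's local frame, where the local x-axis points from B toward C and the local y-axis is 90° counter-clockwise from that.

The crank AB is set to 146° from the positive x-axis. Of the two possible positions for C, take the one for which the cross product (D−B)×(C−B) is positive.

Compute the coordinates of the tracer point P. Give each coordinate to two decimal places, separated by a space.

-1.35 4.08

A=(0,0), D=(11.00,0)
B = A + 1.00·(cos146°, sin146°) = (-0.8290, 0.5592)
|BD| = 11.8422
circle(B,6.00) ∩ circle(D,9.00): a=4.0211, h=4.4531
  candidates: C₊=(3.3979,4.8175) cross=52.735; C₋=(2.9773,-4.0789) cross=-52.735
  mode + wants cross > 0 → take C=(3.3979,4.8175) (cross=52.735)
ex = (C−B)/|BC| = (0.7045,0.7097); ey = (-0.7097,0.7045)
P = B + 2.13·ex + 2.85·ey = (-1.3512,4.0787)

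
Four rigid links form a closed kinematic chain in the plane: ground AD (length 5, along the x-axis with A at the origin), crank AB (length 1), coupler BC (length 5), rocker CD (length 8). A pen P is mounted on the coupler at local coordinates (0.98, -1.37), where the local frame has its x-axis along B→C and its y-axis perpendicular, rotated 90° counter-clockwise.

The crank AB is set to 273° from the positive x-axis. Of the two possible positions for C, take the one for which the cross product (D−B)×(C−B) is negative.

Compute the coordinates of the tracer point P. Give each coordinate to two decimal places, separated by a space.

A=(0,0), D=(5.00,0)
B = A + 1.00·(cos273°, sin273°) = (0.0523, -0.9986)
|BD| = 5.0474
circle(B,5.00) ∩ circle(D,8.00): a=-1.3396, h=4.8172
  candidates: C₊=(-2.2139,3.4583) cross=24.315; C₋=(-0.3077,-5.9856) cross=-24.315
  mode - wants cross < 0 → take C=(-0.3077,-5.9856) (cross=-24.315)
ex = (C−B)/|BC| = (-0.0720,-0.9974); ey = (0.9974,-0.0720)
P = B + 0.98·ex + -1.37·ey = (-1.3847,-1.8774)

-1.38 -1.88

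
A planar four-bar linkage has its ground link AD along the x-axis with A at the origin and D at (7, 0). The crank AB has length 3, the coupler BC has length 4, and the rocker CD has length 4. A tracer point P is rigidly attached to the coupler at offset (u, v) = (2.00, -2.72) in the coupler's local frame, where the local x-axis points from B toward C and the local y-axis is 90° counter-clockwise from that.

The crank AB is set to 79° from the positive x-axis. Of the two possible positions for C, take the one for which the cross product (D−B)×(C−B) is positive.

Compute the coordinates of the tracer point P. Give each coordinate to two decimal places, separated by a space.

A=(0,0), D=(7.00,0)
B = A + 3.00·(cos79°, sin79°) = (0.5724, 2.9449)
|BD| = 7.0701
circle(B,4.00) ∩ circle(D,4.00): a=3.5350, h=1.8718
  candidates: C₊=(4.5659,3.1741) cross=13.234; C₋=(3.0066,-0.2292) cross=-13.234
  mode + wants cross > 0 → take C=(4.5659,3.1741) (cross=13.234)
ex = (C−B)/|BC| = (0.9984,0.0573); ey = (-0.0573,0.9984)
P = B + 2.00·ex + -2.72·ey = (2.7250,0.3440)

2.73 0.34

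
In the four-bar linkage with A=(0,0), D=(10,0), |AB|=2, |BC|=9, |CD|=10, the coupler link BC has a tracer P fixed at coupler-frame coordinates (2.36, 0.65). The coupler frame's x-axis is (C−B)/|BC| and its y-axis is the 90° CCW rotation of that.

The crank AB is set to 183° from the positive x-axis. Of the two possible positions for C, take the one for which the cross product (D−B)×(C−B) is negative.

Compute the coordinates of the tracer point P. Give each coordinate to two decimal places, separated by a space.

-0.09 -1.64

A=(0,0), D=(10.00,0)
B = A + 2.00·(cos183°, sin183°) = (-1.9973, -0.1047)
|BD| = 11.9977
circle(B,9.00) ∩ circle(D,10.00): a=5.2070, h=7.3408
  candidates: C₊=(3.1455,7.2812) cross=88.072; C₋=(3.2736,-7.3997) cross=-88.072
  mode - wants cross < 0 → take C=(3.2736,-7.3997) (cross=-88.072)
ex = (C−B)/|BC| = (0.5857,-0.8106); ey = (0.8106,0.5857)
P = B + 2.36·ex + 0.65·ey = (-0.0883,-1.6369)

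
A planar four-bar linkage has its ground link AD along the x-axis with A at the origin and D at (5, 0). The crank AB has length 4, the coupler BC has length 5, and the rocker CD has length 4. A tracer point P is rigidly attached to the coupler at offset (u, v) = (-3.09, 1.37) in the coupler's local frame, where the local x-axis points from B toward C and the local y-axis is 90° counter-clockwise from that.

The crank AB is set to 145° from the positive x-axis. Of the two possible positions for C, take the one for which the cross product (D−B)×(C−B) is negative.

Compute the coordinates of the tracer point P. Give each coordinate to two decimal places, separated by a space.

-5.22 5.06

A=(0,0), D=(5.00,0)
B = A + 4.00·(cos145°, sin145°) = (-3.2766, 2.2943)
|BD| = 8.5887
circle(B,5.00) ∩ circle(D,4.00): a=4.8183, h=1.3357
  candidates: C₊=(1.7234,2.2943) cross=11.472; C₋=(1.0098,-0.2799) cross=-11.472
  mode - wants cross < 0 → take C=(1.0098,-0.2799) (cross=-11.472)
ex = (C−B)/|BC| = (0.8573,-0.5148); ey = (0.5148,0.8573)
P = B + -3.09·ex + 1.37·ey = (-5.2203,5.0597)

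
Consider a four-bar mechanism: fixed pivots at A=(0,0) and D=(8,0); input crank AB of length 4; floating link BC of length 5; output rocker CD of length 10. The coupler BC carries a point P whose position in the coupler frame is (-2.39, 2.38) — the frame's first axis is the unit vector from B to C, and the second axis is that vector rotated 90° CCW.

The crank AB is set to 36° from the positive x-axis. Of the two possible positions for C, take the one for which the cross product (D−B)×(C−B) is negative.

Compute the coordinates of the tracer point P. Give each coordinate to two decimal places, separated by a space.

A=(0,0), D=(8.00,0)
B = A + 4.00·(cos36°, sin36°) = (3.2361, 2.3511)
|BD| = 5.3125
circle(B,5.00) ∩ circle(D,10.00): a=-4.4025, h=2.3702
  candidates: C₊=(0.3371,6.4250) cross=12.592; C₋=(-1.7608,2.1741) cross=-12.592
  mode - wants cross < 0 → take C=(-1.7608,2.1741) (cross=-12.592)
ex = (C−B)/|BC| = (-0.9994,-0.0354); ey = (0.0354,-0.9994)
P = B + -2.39·ex + 2.38·ey = (5.7088,0.0572)

5.71 0.06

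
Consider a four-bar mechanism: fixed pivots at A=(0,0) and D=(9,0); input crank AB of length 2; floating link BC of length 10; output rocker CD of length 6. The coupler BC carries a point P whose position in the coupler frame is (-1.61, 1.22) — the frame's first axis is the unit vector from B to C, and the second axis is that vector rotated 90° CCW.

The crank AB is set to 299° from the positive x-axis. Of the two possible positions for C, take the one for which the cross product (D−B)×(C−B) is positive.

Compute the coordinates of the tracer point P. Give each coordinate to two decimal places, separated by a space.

-1.01 -2.17

A=(0,0), D=(9.00,0)
B = A + 2.00·(cos299°, sin299°) = (0.9696, -1.7492)
|BD| = 8.2187
circle(B,10.00) ∩ circle(D,6.00): a=8.0029, h=5.9961
  candidates: C₊=(7.5130,5.8128) cross=49.280; C₋=(10.0654,-5.9047) cross=-49.280
  mode + wants cross > 0 → take C=(7.5130,5.8128) (cross=49.280)
ex = (C−B)/|BC| = (0.6543,0.7562); ey = (-0.7562,0.6543)
P = B + -1.61·ex + 1.22·ey = (-1.0064,-2.1684)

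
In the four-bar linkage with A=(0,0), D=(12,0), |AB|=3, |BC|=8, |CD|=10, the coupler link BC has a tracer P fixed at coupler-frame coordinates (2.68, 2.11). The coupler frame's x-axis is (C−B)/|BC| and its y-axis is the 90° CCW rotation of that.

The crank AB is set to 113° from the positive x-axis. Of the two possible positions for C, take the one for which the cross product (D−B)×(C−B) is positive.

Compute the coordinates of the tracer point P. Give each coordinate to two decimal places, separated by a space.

A=(0,0), D=(12.00,0)
B = A + 3.00·(cos113°, sin113°) = (-1.1722, 2.7615)
|BD| = 13.4586
circle(B,8.00) ∩ circle(D,10.00): a=5.3918, h=5.9100
  candidates: C₊=(5.3176,7.4394) cross=79.540; C₋=(2.8923,-4.1291) cross=-79.540
  mode + wants cross > 0 → take C=(5.3176,7.4394) (cross=79.540)
ex = (C−B)/|BC| = (0.8112,0.5847); ey = (-0.5847,0.8112)
P = B + 2.68·ex + 2.11·ey = (-0.2319,6.0403)

-0.23 6.04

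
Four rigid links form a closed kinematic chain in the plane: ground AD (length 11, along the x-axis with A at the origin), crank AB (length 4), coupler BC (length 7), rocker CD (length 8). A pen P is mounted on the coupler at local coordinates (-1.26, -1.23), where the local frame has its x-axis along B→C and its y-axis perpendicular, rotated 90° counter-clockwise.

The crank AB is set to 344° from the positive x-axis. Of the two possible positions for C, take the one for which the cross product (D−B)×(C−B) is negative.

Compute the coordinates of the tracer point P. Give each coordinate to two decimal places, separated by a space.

2.15 -0.64

A=(0,0), D=(11.00,0)
B = A + 4.00·(cos344°, sin344°) = (3.8450, -1.1025)
|BD| = 7.2394
circle(B,7.00) ∩ circle(D,8.00): a=2.5837, h=6.5057
  candidates: C₊=(5.4078,5.7208) cross=47.098; C₋=(7.3894,-7.1389) cross=-47.098
  mode - wants cross < 0 → take C=(7.3894,-7.1389) (cross=-47.098)
ex = (C−B)/|BC| = (0.5063,-0.8623); ey = (0.8623,0.5063)
P = B + -1.26·ex + -1.23·ey = (2.1464,-0.6388)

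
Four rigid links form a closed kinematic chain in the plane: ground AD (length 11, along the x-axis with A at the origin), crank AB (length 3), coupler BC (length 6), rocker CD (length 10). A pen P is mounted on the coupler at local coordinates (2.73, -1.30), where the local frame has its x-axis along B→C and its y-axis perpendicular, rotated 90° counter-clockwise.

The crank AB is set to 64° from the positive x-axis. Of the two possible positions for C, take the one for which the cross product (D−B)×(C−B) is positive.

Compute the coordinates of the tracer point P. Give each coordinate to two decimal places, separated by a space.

A=(0,0), D=(11.00,0)
B = A + 3.00·(cos64°, sin64°) = (1.3151, 2.6964)
|BD| = 10.0532
circle(B,6.00) ∩ circle(D,10.00): a=1.8436, h=5.7098
  candidates: C₊=(4.6225,7.7025) cross=57.401; C₋=(1.5597,-3.2986) cross=-57.401
  mode + wants cross > 0 → take C=(4.6225,7.7025) (cross=57.401)
ex = (C−B)/|BC| = (0.5512,0.8343); ey = (-0.8343,0.5512)
P = B + 2.73·ex + -1.30·ey = (3.9046,4.2575)

3.90 4.26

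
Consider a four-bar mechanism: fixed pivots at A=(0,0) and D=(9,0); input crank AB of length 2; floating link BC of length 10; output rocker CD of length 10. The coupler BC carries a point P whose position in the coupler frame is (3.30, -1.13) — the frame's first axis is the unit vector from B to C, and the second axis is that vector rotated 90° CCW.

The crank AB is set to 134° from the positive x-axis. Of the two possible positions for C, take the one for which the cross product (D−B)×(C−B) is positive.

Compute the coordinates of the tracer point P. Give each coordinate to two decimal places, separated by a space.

1.58 3.27

A=(0,0), D=(9.00,0)
B = A + 2.00·(cos134°, sin134°) = (-1.3893, 1.4387)
|BD| = 10.4885
circle(B,10.00) ∩ circle(D,10.00): a=5.2442, h=8.5146
  candidates: C₊=(4.9733,9.1534) cross=89.305; C₋=(2.6374,-7.7148) cross=-89.305
  mode + wants cross > 0 → take C=(4.9733,9.1534) (cross=89.305)
ex = (C−B)/|BC| = (0.6363,0.7715); ey = (-0.7715,0.6363)
P = B + 3.30·ex + -1.13·ey = (1.5821,3.2656)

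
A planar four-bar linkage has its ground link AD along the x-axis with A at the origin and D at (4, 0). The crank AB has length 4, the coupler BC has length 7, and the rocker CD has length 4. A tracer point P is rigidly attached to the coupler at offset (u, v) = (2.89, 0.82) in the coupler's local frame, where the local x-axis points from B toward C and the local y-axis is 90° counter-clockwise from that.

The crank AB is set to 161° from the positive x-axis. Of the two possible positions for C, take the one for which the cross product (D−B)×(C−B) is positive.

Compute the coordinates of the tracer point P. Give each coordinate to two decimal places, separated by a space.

-1.38 3.10

A=(0,0), D=(4.00,0)
B = A + 4.00·(cos161°, sin161°) = (-3.7821, 1.3023)
|BD| = 7.8903
circle(B,7.00) ∩ circle(D,4.00): a=6.0363, h=3.5444
  candidates: C₊=(2.7565,3.8018) cross=27.966; C₋=(1.5865,-3.1898) cross=-27.966
  mode + wants cross > 0 → take C=(2.7565,3.8018) (cross=27.966)
ex = (C−B)/|BC| = (0.9341,0.3571); ey = (-0.3571,0.9341)
P = B + 2.89·ex + 0.82·ey = (-1.3754,3.1002)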